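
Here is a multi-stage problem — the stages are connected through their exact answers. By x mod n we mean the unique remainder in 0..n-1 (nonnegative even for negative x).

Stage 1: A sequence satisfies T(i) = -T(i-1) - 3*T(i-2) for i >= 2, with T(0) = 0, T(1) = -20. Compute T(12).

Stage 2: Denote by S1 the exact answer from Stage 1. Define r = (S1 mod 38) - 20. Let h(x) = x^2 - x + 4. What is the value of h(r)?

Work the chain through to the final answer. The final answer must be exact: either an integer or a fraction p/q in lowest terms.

160

Stage 1: T(2) = -1*(-20) - 3*(0) = 20; iterating: T(2)=20, T(3)=40, T(4)=-100, T(5)=-20, T(6)=320, T(7)=-260, T(8)=-700, T(9)=1480, T(10)=620, T(11)=-5060, T(12)=3200; answer 3200
Stage 2: S1 = 3200; r = -12; 1*(-12)^2 - 1*(-12)^1 + 4 = (144) + (12) + (4) = 160; answer 160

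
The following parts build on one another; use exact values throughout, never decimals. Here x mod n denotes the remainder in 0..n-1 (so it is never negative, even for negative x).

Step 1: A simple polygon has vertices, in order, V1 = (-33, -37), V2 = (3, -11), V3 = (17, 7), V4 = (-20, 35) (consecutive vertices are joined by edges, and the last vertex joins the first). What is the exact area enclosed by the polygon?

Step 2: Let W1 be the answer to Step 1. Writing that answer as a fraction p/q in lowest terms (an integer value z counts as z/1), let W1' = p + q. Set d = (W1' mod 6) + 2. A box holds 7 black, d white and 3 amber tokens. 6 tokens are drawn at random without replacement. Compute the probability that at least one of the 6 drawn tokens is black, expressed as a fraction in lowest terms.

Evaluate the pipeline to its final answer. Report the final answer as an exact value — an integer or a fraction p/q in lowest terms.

Step 1: cross terms: (-33*-11 - 3*-37)=474, (3*7 - 17*-11)=208, (17*35 - -20*7)=735, (-20*-37 - -33*35)=1895; twice the area = |3312| = 3312; area = 1656; answer 1656
Step 2: W1 = 1656; threaded value p + q = 1657; d = 3; total draws C(13,6) = 1716; complement C(6,6) = 1; favorable 1716 - 1 = 1715; P = 1715/1716; answer 1715/1716

1715/1716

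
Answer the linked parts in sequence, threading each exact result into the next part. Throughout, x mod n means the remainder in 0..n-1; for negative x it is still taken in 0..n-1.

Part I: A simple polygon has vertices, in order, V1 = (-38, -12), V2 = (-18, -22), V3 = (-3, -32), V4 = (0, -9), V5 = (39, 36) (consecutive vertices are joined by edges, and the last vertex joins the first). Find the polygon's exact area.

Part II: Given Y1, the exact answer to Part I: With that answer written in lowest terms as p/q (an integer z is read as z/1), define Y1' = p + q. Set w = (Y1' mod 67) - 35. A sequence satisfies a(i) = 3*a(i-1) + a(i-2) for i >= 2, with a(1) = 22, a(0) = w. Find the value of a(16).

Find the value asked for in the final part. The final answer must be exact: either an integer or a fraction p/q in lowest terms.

Part I: cross terms: (-38*-22 - -18*-12)=620, (-18*-32 - -3*-22)=510, (-3*-9 - 0*-32)=27, (0*36 - 39*-9)=351, (39*-12 - -38*36)=900; twice the area = |2408| = 2408; area = 1204; answer 1204
Part II: Y1 = 1204; threaded value p + q = 1205; w = 31; a(2) = 3*(22) + 1*(31) = 97; iterating: a(2)=97, a(3)=313, a(4)=1036, a(5)=3421, a(6)=11299, a(7)=37318, a(8)=123253, a(9)=407077, a(10)=1344484, a(11)=4440529, a(12)=14666071, a(13)=48438742, a(14)=159982297, a(15)=528385633, a(16)=1745139196; answer 1745139196

1745139196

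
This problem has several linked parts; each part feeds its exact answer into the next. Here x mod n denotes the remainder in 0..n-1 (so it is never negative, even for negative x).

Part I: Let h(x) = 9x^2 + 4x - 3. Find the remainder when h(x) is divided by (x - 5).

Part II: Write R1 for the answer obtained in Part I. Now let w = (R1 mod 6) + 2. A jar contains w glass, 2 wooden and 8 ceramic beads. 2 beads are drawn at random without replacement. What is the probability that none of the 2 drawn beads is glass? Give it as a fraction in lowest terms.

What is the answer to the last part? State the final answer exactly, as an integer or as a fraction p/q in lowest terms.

Part I: remainder = value at the root: 9*(5)^2 + 4*(5)^1 - 3 = (225) + (20) + (-3) = 242; answer 242
Part II: R1 = 242; w = 4; total draws C(14,2) = 91; favorable C(10,2) = 45; P = 45/91; answer 45/91

45/91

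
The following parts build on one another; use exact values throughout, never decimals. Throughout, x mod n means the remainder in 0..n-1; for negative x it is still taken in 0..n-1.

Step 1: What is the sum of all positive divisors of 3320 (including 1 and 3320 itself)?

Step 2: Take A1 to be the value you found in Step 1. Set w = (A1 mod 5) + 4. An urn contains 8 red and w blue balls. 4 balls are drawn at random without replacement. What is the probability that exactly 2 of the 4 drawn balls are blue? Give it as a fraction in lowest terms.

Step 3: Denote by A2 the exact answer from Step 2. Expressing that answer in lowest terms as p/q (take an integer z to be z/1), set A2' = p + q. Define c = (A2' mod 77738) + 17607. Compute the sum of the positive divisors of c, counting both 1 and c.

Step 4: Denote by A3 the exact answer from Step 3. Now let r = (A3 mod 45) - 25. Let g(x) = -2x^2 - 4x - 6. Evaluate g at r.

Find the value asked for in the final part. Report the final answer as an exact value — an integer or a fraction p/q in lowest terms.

Step 1: 3320 = 2^3 * 5 * 83; sigma = (1 + 2 + 4 + 8) * (1 + 5) * (1 + 83) = 15 * 6 * 84 = 7560; answer 7560
Step 2: A1 = 7560; w = 4; total draws C(12,4) = 495; favorable C(4,2)*C(8,2) = 168; P = 56/165; answer 56/165
Step 3: A2 = 56/165; threaded value p + q = 221; c = 17828; 17828 = 2^2 * 4457; sigma = (1 + 2 + 4) * (1 + 4457) = 7 * 4458 = 31206; answer 31206
Step 4: A3 = 31206; r = -4; -2*(-4)^2 - 4*(-4)^1 - 6 = (-32) + (16) + (-6) = -22; answer -22

-22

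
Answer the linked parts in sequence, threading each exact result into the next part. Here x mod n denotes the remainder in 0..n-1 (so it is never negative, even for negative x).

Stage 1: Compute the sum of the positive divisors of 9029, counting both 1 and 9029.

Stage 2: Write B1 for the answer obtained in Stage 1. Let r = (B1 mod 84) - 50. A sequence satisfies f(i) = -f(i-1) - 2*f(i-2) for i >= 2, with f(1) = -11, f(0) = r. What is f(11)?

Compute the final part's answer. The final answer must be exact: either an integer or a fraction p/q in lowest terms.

Stage 1: 9029 is prime, so its only divisors are 1 and 9029; sigma = 1 + 9029 = 9030; answer 9030
Stage 2: B1 = 9030; r = -8; f(2) = -1*(-11) - 2*(-8) = 27; iterating: f(2)=27, f(3)=-5, f(4)=-49, f(5)=59, f(6)=39, f(7)=-157, f(8)=79, f(9)=235, f(10)=-393, f(11)=-77; answer -77

-77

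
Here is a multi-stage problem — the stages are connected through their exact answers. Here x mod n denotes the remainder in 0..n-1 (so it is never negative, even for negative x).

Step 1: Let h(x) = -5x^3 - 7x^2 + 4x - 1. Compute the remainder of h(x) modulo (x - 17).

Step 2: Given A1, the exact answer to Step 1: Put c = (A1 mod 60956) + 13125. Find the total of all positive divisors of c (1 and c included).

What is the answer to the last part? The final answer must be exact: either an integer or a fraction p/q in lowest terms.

113400

Step 1: remainder = value at the root: -5*(17)^3 - 7*(17)^2 + 4*(17)^1 - 1 = (-24565) + (-2023) + (68) + (-1) = -26521; answer -26521
Step 2: A1 = -26521; c = 47560; 47560 = 2^3 * 5 * 29 * 41; sigma = (1 + 2 + 4 + 8) * (1 + 5) * (1 + 29) * (1 + 41) = 15 * 6 * 30 * 42 = 113400; answer 113400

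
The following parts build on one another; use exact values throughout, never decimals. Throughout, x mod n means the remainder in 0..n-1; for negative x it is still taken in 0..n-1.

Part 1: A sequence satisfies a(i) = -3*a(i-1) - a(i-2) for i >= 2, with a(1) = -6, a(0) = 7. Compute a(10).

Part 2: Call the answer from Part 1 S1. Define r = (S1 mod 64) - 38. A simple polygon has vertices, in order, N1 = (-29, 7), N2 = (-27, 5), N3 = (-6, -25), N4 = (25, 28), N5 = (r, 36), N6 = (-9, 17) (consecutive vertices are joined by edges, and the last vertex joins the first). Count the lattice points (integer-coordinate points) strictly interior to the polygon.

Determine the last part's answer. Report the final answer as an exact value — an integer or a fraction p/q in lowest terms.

Part 1: a(2) = -3*(-6) - 1*(7) = 11; iterating: a(2)=11, a(3)=-27, a(4)=70, a(5)=-183, a(6)=479, a(7)=-1254, a(8)=3283, a(9)=-8595, a(10)=22502; answer 22502
Part 2: S1 = 22502; r = 0; cross terms: (-29*5 - -27*7)=44, (-27*-25 - -6*5)=705, (-6*28 - 25*-25)=457, (25*36 - 0*28)=900, (0*17 - -9*36)=324, (-9*7 - -29*17)=430; twice the area = |2860| = 2860; area = 1430; boundary points = 2 + 3 + 1 + 1 + 1 + 10 = 18; strictly interior points = area - boundary/2 + 1 = 1422; answer 1422

1422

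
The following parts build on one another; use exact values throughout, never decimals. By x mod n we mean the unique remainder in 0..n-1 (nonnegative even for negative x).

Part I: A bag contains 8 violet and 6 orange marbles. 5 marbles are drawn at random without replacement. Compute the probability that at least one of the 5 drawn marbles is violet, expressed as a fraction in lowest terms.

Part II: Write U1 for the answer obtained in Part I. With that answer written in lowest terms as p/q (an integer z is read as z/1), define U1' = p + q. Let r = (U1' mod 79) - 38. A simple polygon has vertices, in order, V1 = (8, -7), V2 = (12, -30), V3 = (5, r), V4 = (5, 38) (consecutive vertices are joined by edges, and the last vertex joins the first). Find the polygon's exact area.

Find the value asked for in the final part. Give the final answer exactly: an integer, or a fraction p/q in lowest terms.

Part I: total draws C(14,5) = 2002; complement C(6,5) = 6; favorable 2002 - 6 = 1996; P = 998/1001; answer 998/1001
Part II: U1 = 998/1001; threaded value p + q = 1999; r = -14; cross terms: (8*-30 - 12*-7)=-156, (12*-14 - 5*-30)=-18, (5*38 - 5*-14)=260, (5*-7 - 8*38)=-339; twice the area = |-253| = 253; area = 253/2; answer 253/2

253/2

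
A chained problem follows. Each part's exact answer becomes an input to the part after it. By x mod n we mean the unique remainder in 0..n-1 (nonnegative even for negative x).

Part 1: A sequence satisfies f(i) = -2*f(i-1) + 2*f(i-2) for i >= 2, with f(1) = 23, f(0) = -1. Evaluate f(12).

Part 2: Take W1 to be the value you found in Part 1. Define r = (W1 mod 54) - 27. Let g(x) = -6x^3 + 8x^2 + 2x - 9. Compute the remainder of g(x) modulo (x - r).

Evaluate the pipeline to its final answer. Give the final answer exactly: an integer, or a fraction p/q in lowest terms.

Part 1: f(2) = -2*(23) + 2*(-1) = -48; iterating: f(2)=-48, f(3)=142, f(4)=-380, f(5)=1044, f(6)=-2848, f(7)=7784, f(8)=-21264, f(9)=58096, f(10)=-158720, f(11)=433632, f(12)=-1184704; answer -1184704
Part 2: W1 = -1184704; r = -25; remainder = value at the root: -6*(-25)^3 + 8*(-25)^2 + 2*(-25)^1 - 9 = (93750) + (5000) + (-50) + (-9) = 98691; answer 98691

98691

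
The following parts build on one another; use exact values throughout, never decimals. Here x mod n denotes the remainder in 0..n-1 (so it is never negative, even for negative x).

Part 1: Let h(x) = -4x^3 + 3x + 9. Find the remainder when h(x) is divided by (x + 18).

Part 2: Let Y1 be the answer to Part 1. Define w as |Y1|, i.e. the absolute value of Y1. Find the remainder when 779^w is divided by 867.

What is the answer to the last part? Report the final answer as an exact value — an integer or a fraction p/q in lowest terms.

755

Part 1: remainder = value at the root: -4*(-18)^3 + 3*(-18)^1 + 9 = (23328) + (-54) + (9) = 23283; answer 23283
Part 2: Y1 = 23283; w = 23283; squarings mod 867: 779^1=779, 779^2=808, 779^4=13, 779^8=169, 779^16=817, 779^32=766, 779^64=664, 779^128=460, 779^256=52, 779^512=103, 779^1024=205, 779^2048=409, 779^4096=817, 779^8192=766, 779^16384=664; 779^23283 = 779^1 * 779^2 * 779^16 * 779^32 * 779^64 * 779^128 * 779^512 * 779^2048 * 779^4096 * 779^16384 = 755 (mod 867); answer 755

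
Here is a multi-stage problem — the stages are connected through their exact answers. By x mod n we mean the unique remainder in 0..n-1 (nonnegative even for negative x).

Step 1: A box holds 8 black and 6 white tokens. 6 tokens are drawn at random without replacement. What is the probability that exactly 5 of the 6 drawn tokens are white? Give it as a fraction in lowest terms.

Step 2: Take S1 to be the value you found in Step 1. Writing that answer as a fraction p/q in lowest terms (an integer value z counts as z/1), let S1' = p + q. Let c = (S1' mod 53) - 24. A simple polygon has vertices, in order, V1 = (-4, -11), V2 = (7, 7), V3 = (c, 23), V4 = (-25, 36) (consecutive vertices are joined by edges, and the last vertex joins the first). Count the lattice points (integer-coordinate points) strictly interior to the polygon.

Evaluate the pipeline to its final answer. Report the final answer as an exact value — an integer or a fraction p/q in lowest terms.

Step 1: total draws C(14,6) = 3003; favorable C(6,5)*C(8,1) = 48; P = 16/1001; answer 16/1001
Step 2: S1 = 16/1001; threaded value p + q = 1017; c = -14; cross terms: (-4*7 - 7*-11)=49, (7*23 - -14*7)=259, (-14*36 - -25*23)=71, (-25*-11 - -4*36)=419; twice the area = |798| = 798; area = 399; boundary points = 1 + 1 + 1 + 1 = 4; strictly interior points = area - boundary/2 + 1 = 398; answer 398

398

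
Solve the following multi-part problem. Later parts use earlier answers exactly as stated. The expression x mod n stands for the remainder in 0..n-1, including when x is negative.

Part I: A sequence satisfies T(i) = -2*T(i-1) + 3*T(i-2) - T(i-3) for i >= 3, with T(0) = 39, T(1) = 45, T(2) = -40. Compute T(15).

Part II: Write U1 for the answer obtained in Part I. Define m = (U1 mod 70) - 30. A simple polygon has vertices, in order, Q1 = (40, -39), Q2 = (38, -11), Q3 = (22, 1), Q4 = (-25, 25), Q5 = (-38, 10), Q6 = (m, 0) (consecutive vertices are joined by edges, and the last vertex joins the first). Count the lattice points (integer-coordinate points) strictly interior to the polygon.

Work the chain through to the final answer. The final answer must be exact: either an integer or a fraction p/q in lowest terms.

Part I: T(3) = -2*(-40) + 3*(45) - 1*(39) = 176; iterating: T(3)=176, T(4)=-517, T(5)=1602, T(6)=-4931, T(7)=15185, T(8)=-46765, T(9)=144016, T(10)=-443512, T(11)=1365837, T(12)=-4206226, T(13)=12953475, T(14)=-39891465, T(15)=122849581; answer 122849581
Part II: U1 = 122849581; m = -29; cross terms: (40*-11 - 38*-39)=1042, (38*1 - 22*-11)=280, (22*25 - -25*1)=575, (-25*10 - -38*25)=700, (-38*0 - -29*10)=290, (-29*-39 - 40*0)=1131; twice the area = |4018| = 4018; area = 2009; boundary points = 2 + 4 + 1 + 1 + 1 + 3 = 12; strictly interior points = area - boundary/2 + 1 = 2004; answer 2004

2004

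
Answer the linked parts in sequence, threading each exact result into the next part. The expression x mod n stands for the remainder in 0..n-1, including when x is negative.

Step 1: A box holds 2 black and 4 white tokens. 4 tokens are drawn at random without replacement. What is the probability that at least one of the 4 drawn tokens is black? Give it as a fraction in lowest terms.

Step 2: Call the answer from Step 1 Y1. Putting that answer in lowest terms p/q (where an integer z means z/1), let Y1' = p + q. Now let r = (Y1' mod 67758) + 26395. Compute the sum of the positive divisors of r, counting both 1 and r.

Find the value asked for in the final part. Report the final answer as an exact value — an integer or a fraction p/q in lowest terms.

Step 1: total draws C(6,4) = 15; complement C(4,4) = 1; favorable 15 - 1 = 14; P = 14/15; answer 14/15
Step 2: Y1 = 14/15; threaded value p + q = 29; r = 26424; 26424 = 2^3 * 3^2 * 367; sigma = (1 + 2 + 4 + 8) * (1 + 3 + 9) * (1 + 367) = 15 * 13 * 368 = 71760; answer 71760

71760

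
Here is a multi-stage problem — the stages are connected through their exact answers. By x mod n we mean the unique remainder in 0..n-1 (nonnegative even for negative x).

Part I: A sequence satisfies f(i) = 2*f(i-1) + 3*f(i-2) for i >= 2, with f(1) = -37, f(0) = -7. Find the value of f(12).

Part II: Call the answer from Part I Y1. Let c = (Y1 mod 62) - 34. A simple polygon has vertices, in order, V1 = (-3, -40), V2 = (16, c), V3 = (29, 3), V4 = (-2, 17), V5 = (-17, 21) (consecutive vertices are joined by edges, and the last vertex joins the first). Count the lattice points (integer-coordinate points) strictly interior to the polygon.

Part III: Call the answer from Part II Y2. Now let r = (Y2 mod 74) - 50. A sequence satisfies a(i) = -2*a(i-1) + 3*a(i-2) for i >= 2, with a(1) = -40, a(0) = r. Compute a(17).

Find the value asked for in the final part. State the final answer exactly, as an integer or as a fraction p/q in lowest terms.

Part I: f(2) = 2*(-37) + 3*(-7) = -95; iterating: f(2)=-95, f(3)=-301, f(4)=-887, f(5)=-2677, f(6)=-8015, f(7)=-24061, f(8)=-72167, f(9)=-216517, f(10)=-649535, f(11)=-1948621, f(12)=-5845847; answer -5845847
Part II: Y1 = -5845847; c = -25; cross terms: (-3*-25 - 16*-40)=715, (16*3 - 29*-25)=773, (29*17 - -2*3)=499, (-2*21 - -17*17)=247, (-17*-40 - -3*21)=743; twice the area = |2977| = 2977; area = 2977/2; boundary points = 1 + 1 + 1 + 1 + 1 = 5; strictly interior points = area - boundary/2 + 1 = 1487; answer 1487
Part III: Y2 = 1487; r = -43; a(2) = -2*(-40) + 3*(-43) = -49; iterating: a(2)=-49, a(3)=-22, a(4)=-103, a(5)=140, a(6)=-589, a(7)=1598, a(8)=-4963, a(9)=14720, a(10)=-44329, a(11)=132818, a(12)=-398623, a(13)=1195700, a(14)=-3587269, a(15)=10761638, a(16)=-32285083, a(17)=96855080; answer 96855080

96855080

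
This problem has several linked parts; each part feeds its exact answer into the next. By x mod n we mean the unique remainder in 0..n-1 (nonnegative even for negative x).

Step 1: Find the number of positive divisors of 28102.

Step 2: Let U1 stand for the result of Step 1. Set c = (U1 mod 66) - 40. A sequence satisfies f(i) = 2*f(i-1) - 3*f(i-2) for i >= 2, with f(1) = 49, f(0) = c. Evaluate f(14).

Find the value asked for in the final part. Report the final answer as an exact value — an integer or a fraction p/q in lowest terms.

40634

Step 1: 28102 = 2 * 14051; number of divisors = (1+1) * (1+1) = 4; answer 4
Step 2: U1 = 4; c = -36; f(2) = 2*(49) - 3*(-36) = 206; iterating: f(2)=206, f(3)=265, f(4)=-88, f(5)=-971, f(6)=-1678, f(7)=-443, f(8)=4148, f(9)=9625, f(10)=6806, f(11)=-15263, f(12)=-50944, f(13)=-56099, f(14)=40634; answer 40634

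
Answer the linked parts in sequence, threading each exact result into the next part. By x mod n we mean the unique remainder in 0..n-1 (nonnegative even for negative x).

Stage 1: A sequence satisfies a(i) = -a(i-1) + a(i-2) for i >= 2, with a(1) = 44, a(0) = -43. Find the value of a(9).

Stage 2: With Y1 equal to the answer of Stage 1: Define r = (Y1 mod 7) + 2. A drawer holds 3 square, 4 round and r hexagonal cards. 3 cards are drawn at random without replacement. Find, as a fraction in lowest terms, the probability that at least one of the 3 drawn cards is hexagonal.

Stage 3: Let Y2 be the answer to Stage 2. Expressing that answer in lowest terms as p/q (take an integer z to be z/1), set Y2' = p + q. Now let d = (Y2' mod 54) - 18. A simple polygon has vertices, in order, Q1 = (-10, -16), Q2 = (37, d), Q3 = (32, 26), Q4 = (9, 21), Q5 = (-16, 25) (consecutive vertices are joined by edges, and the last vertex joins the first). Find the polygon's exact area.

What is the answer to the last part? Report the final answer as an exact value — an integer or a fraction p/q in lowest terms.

Stage 1: a(2) = -1*(44) + 1*(-43) = -87; iterating: a(2)=-87, a(3)=131, a(4)=-218, a(5)=349, a(6)=-567, a(7)=916, a(8)=-1483, a(9)=2399; answer 2399
Stage 2: Y1 = 2399; r = 7; total draws C(14,3) = 364; complement C(7,3) = 35; favorable 364 - 35 = 329; P = 47/52; answer 47/52
Stage 3: Y2 = 47/52; threaded value p + q = 99; d = 27; cross terms: (-10*27 - 37*-16)=322, (37*26 - 32*27)=98, (32*21 - 9*26)=438, (9*25 - -16*21)=561, (-16*-16 - -10*25)=506; twice the area = |1925| = 1925; area = 1925/2; answer 1925/2

1925/2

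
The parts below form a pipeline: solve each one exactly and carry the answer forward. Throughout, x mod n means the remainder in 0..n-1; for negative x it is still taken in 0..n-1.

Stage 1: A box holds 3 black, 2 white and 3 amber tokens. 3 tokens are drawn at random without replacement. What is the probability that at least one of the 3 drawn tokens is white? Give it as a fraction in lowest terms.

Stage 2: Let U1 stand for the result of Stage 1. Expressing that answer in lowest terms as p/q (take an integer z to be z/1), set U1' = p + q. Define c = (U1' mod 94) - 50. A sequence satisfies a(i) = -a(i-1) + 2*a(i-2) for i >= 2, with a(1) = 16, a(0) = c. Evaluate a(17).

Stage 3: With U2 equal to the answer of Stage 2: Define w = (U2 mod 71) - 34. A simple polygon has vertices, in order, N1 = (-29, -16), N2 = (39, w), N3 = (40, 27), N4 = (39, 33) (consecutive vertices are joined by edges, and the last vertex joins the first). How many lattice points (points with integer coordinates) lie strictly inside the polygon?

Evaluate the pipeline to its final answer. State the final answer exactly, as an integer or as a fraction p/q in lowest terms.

Stage 1: total draws C(8,3) = 56; complement C(6,3) = 20; favorable 56 - 20 = 36; P = 9/14; answer 9/14
Stage 2: U1 = 9/14; threaded value p + q = 23; c = -27; a(2) = -1*(16) + 2*(-27) = -70; iterating: a(2)=-70, a(3)=102, a(4)=-242, a(5)=446, a(6)=-930, a(7)=1822, a(8)=-3682, a(9)=7326, a(10)=-14690, a(11)=29342, a(12)=-58722, a(13)=117406, a(14)=-234850, a(15)=469662, a(16)=-939362, a(17)=1878686; answer 1878686
Stage 3: U2 = 1878686; w = -8; cross terms: (-29*-8 - 39*-16)=856, (39*27 - 40*-8)=1373, (40*33 - 39*27)=267, (39*-16 - -29*33)=333; twice the area = |2829| = 2829; area = 2829/2; boundary points = 4 + 1 + 1 + 1 = 7; strictly interior points = area - boundary/2 + 1 = 1412; answer 1412

1412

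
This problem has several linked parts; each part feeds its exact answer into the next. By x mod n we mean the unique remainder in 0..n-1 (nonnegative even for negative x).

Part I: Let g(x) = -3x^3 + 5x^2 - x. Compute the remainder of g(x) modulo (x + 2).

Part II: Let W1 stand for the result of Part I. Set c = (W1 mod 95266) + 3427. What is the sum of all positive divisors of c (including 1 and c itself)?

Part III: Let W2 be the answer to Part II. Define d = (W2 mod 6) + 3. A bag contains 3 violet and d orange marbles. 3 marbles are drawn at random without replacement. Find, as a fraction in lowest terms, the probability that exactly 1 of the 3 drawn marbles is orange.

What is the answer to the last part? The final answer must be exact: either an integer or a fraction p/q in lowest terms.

9/20

Part I: remainder = value at the root: -3*(-2)^3 + 5*(-2)^2 - 1*(-2)^1 = (24) + (20) + (2) = 46; answer 46
Part II: W1 = 46; c = 3473; 3473 = 23 * 151; sigma = (1 + 23) * (1 + 151) = 24 * 152 = 3648; answer 3648
Part III: W2 = 3648; d = 3; total draws C(6,3) = 20; favorable C(3,1)*C(3,2) = 9; P = 9/20; answer 9/20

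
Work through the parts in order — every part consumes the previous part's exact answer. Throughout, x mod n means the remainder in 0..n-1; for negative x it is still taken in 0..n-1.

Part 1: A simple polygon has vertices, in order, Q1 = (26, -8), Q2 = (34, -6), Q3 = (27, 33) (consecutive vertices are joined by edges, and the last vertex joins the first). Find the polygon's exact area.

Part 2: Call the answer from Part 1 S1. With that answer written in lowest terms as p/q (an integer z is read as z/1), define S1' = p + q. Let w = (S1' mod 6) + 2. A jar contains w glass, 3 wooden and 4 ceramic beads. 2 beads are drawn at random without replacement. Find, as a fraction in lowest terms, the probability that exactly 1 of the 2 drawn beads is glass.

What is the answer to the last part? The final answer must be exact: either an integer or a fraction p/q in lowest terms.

28/55

Part 1: cross terms: (26*-6 - 34*-8)=116, (34*33 - 27*-6)=1284, (27*-8 - 26*33)=-1074; twice the area = |326| = 326; area = 163; answer 163
Part 2: S1 = 163; threaded value p + q = 164; w = 4; total draws C(11,2) = 55; favorable C(4,1)*C(7,1) = 28; P = 28/55; answer 28/55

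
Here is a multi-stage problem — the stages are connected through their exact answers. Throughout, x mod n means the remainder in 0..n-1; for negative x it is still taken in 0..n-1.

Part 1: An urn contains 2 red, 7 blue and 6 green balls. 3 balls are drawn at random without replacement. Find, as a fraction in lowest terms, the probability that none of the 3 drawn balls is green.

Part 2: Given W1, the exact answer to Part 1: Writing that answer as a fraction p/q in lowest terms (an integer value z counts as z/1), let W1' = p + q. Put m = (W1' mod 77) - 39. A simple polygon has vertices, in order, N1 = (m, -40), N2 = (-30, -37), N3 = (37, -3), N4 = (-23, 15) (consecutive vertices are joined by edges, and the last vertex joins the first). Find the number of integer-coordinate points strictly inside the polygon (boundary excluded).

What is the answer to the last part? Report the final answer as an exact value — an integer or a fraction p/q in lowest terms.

1842

Part 1: total draws C(15,3) = 455; favorable C(9,3) = 84; P = 12/65; answer 12/65
Part 2: W1 = 12/65; threaded value p + q = 77; m = -39; cross terms: (-39*-37 - -30*-40)=243, (-30*-3 - 37*-37)=1459, (37*15 - -23*-3)=486, (-23*-40 - -39*15)=1505; twice the area = |3693| = 3693; area = 3693/2; boundary points = 3 + 1 + 6 + 1 = 11; strictly interior points = area - boundary/2 + 1 = 1842; answer 1842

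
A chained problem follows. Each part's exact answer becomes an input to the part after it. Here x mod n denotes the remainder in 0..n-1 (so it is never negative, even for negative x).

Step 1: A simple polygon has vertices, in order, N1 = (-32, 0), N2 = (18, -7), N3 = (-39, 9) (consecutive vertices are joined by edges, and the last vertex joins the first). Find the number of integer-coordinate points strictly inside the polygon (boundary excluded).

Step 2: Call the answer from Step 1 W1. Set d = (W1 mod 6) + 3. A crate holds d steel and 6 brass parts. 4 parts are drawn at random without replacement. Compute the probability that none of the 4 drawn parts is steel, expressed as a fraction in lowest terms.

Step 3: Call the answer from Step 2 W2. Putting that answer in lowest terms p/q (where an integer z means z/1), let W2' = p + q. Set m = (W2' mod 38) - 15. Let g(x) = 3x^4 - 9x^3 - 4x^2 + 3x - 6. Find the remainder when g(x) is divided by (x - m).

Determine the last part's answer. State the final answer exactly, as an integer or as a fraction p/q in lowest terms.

Step 1: cross terms: (-32*-7 - 18*0)=224, (18*9 - -39*-7)=-111, (-39*0 - -32*9)=288; twice the area = |401| = 401; area = 401/2; boundary points = 1 + 1 + 1 = 3; strictly interior points = area - boundary/2 + 1 = 200; answer 200
Step 2: W1 = 200; d = 5; total draws C(11,4) = 330; favorable C(6,4) = 15; P = 1/22; answer 1/22
Step 3: W2 = 1/22; threaded value p + q = 23; m = 8; remainder = value at the root: 3*(8)^4 - 9*(8)^3 - 4*(8)^2 + 3*(8)^1 - 6 = (12288) + (-4608) + (-256) + (24) + (-6) = 7442; answer 7442

7442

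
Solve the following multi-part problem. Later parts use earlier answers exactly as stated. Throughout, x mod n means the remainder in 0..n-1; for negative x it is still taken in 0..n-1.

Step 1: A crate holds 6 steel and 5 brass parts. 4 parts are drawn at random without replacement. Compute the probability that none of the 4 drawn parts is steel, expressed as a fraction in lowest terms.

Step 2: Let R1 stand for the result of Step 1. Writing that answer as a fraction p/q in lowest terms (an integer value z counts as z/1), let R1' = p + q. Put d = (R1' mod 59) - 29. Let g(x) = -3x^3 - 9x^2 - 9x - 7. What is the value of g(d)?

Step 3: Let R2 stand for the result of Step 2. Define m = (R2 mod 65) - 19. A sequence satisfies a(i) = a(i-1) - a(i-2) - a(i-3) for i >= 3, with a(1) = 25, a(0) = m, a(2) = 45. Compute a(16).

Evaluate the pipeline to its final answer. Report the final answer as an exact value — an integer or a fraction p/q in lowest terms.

Step 1: total draws C(11,4) = 330; favorable C(5,4) = 5; P = 1/66; answer 1/66
Step 2: R1 = 1/66; threaded value p + q = 67; d = -21; -3*(-21)^3 - 9*(-21)^2 - 9*(-21)^1 - 7 = (27783) + (-3969) + (189) + (-7) = 23996; answer 23996
Step 3: R2 = 23996; m = -8; a(3) = 1*(45) - 1*(25) - 1*(-8) = 28; iterating: a(3)=28, a(4)=-42, a(5)=-115, a(6)=-101, a(7)=56, a(8)=272, a(9)=317, a(10)=-11, a(11)=-600, a(12)=-906, a(13)=-295, a(14)=1211, a(15)=2412, a(16)=1496; answer 1496

1496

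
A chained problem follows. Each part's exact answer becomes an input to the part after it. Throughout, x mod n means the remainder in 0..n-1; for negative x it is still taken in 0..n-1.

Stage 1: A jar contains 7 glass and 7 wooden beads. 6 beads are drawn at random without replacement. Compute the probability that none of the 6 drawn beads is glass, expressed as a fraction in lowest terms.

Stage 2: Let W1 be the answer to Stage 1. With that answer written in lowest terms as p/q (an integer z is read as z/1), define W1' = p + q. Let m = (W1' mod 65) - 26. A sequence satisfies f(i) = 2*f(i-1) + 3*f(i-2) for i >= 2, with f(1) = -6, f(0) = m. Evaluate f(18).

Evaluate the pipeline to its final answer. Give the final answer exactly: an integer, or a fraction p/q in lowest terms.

Stage 1: total draws C(14,6) = 3003; favorable C(7,6) = 7; P = 1/429; answer 1/429
Stage 2: W1 = 1/429; threaded value p + q = 430; m = 14; f(2) = 2*(-6) + 3*(14) = 30; iterating: f(2)=30, f(3)=42, f(4)=174, f(5)=474, f(6)=1470, f(7)=4362, f(8)=13134, f(9)=39354, f(10)=118110, f(11)=354282, f(12)=1062894, f(13)=3188634, f(14)=9565950, f(15)=28697802, f(16)=86093454, f(17)=258280314, f(18)=774840990; answer 774840990

774840990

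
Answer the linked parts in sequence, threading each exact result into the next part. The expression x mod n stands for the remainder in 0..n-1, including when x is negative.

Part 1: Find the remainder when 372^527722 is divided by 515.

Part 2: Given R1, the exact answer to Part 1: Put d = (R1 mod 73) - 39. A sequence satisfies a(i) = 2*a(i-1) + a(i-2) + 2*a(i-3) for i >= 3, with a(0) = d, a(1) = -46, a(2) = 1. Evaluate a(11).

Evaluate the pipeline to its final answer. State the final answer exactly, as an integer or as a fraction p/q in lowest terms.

Part 1: squarings mod 515: 372^1=372, 372^2=364, 372^4=141, 372^8=311, 372^16=416, 372^32=16, 372^64=256, 372^128=131, 372^256=166, 372^512=261, 372^1024=141, 372^2048=311, 372^4096=416, 372^8192=16, 372^16384=256, 372^32768=131, 372^65536=166, 372^131072=261, 372^262144=141, 372^524288=311; 372^527722 = 372^2 * 372^8 * 372^32 * 372^64 * 372^256 * 372^1024 * 372^2048 * 372^524288 = 504 (mod 515); answer 504
Part 2: R1 = 504; d = 27; a(3) = 2*(1) + 1*(-46) + 2*(27) = 10; iterating: a(3)=10, a(4)=-71, a(5)=-130, a(6)=-311, a(7)=-894, a(8)=-2359, a(9)=-6234, a(10)=-16615, a(11)=-44182; answer -44182

-44182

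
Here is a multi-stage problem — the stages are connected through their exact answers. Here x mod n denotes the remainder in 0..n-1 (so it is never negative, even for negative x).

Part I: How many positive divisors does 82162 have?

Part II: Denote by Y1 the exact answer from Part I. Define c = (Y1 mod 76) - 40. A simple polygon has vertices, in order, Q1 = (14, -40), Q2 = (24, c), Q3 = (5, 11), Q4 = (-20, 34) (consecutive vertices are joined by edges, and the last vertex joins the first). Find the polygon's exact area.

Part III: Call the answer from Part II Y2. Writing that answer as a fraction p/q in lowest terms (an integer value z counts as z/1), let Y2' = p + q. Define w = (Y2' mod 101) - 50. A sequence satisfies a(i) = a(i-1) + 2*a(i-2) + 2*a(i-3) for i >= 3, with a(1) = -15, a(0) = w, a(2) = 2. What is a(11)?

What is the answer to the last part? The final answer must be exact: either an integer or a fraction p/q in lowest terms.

-56434

Part I: 82162 = 2 * 41081; number of divisors = (1+1) * (1+1) = 4; answer 4
Part II: Y1 = 4; c = -36; cross terms: (14*-36 - 24*-40)=456, (24*11 - 5*-36)=444, (5*34 - -20*11)=390, (-20*-40 - 14*34)=324; twice the area = |1614| = 1614; area = 807; answer 807
Part III: Y2 = 807; threaded value p + q = 808; w = -50; a(3) = 1*(2) + 2*(-15) + 2*(-50) = -128; iterating: a(3)=-128, a(4)=-154, a(5)=-406, a(6)=-970, a(7)=-2090, a(8)=-4842, a(9)=-10962, a(10)=-24826, a(11)=-56434; answer -56434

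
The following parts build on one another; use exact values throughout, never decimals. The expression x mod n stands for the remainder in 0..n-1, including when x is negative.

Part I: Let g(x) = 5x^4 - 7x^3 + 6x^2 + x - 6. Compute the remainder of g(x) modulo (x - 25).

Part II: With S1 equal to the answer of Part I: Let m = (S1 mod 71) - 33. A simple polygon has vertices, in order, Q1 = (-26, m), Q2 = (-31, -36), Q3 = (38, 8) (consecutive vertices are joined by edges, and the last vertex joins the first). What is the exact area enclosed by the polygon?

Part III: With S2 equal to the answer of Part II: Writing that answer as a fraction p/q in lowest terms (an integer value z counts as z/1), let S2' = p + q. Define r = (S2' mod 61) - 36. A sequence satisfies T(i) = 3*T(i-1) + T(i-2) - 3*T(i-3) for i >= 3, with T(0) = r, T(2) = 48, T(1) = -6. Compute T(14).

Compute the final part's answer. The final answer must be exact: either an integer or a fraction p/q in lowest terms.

32285028

Part I: remainder = value at the root: 5*(25)^4 - 7*(25)^3 + 6*(25)^2 + 1*(25)^1 - 6 = (1953125) + (-109375) + (3750) + (25) + (-6) = 1847519; answer 1847519
Part II: S1 = 1847519; m = -5; cross terms: (-26*-36 - -31*-5)=781, (-31*8 - 38*-36)=1120, (38*-5 - -26*8)=18; twice the area = |1919| = 1919; area = 1919/2; answer 1919/2
Part III: S2 = 1919/2; threaded value p + q = 1921; r = -6; T(3) = 3*(48) + 1*(-6) - 3*(-6) = 156; iterating: T(3)=156, T(4)=534, T(5)=1614, T(6)=4908, T(7)=14736, T(8)=44274, T(9)=132834, T(10)=398568, T(11)=1195716, T(12)=3587214, T(13)=10761654, T(14)=32285028; answer 32285028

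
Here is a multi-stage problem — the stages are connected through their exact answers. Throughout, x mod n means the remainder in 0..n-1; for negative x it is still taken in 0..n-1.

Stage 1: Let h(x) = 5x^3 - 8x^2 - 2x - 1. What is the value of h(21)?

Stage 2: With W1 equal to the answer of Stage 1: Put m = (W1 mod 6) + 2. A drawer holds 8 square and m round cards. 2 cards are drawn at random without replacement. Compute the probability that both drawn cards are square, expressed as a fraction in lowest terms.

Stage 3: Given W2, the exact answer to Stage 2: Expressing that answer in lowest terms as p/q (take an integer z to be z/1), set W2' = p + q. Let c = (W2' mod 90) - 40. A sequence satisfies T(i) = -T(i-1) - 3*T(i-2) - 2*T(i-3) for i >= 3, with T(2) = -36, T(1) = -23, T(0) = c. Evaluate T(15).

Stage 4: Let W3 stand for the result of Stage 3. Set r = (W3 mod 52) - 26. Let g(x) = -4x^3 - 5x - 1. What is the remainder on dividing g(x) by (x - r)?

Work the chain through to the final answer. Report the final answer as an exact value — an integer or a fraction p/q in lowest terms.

Stage 1: 5*(21)^3 - 8*(21)^2 - 2*(21)^1 - 1 = (46305) + (-3528) + (-42) + (-1) = 42734; answer 42734
Stage 2: W1 = 42734; m = 4; total draws C(12,2) = 66; favorable C(8,2) = 28; P = 14/33; answer 14/33
Stage 3: W2 = 14/33; threaded value p + q = 47; c = 7; T(3) = -1*(-36) - 3*(-23) - 2*(7) = 91; iterating: T(3)=91, T(4)=63, T(5)=-264, T(6)=-107, T(7)=773, T(8)=76, T(9)=-2181, T(10)=407, T(11)=5984, T(12)=-2843, T(13)=-15923, T(14)=12484, T(15)=40971; answer 40971
Stage 4: W3 = 40971; r = 21; remainder = value at the root: -4*(21)^3 - 5*(21)^1 - 1 = (-37044) + (-105) + (-1) = -37150; answer -37150

-37150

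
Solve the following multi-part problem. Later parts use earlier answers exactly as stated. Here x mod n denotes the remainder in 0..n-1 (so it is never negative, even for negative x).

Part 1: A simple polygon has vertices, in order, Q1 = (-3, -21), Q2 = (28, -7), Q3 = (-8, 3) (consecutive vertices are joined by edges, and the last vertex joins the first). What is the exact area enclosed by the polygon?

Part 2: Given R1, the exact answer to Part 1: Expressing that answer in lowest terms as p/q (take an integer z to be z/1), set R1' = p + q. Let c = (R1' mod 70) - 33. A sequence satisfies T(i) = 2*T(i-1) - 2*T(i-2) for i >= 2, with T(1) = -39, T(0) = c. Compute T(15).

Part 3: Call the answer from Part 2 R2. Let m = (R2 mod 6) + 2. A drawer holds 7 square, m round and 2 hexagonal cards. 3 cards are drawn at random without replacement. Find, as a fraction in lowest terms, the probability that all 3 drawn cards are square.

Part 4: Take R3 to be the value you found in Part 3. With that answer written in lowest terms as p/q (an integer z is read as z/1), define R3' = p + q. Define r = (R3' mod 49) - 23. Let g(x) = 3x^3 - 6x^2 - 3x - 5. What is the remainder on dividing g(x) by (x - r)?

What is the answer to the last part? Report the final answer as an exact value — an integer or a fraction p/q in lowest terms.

Part 1: cross terms: (-3*-7 - 28*-21)=609, (28*3 - -8*-7)=28, (-8*-21 - -3*3)=177; twice the area = |814| = 814; area = 407; answer 407
Part 2: R1 = 407; threaded value p + q = 408; c = 25; T(2) = 2*(-39) - 2*(25) = -128; iterating: T(2)=-128, T(3)=-178, T(4)=-100, T(5)=156, T(6)=512, T(7)=712, T(8)=400, T(9)=-624, T(10)=-2048, T(11)=-2848, T(12)=-1600, T(13)=2496, T(14)=8192, T(15)=11392; answer 11392
Part 3: R2 = 11392; m = 6; total draws C(15,3) = 455; favorable C(7,3) = 35; P = 1/13; answer 1/13
Part 4: R3 = 1/13; threaded value p + q = 14; r = -9; remainder = value at the root: 3*(-9)^3 - 6*(-9)^2 - 3*(-9)^1 - 5 = (-2187) + (-486) + (27) + (-5) = -2651; answer -2651

-2651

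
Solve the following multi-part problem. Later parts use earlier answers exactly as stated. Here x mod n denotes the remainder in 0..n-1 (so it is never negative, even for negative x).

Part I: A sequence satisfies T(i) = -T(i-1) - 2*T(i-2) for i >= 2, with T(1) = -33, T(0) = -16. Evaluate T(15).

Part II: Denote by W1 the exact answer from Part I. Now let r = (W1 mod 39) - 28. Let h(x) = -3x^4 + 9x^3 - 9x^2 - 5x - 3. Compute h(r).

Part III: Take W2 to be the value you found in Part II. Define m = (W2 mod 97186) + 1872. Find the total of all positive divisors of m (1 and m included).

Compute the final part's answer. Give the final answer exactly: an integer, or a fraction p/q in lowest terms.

Part I: T(2) = -1*(-33) - 2*(-16) = 65; iterating: T(2)=65, T(3)=1, T(4)=-131, T(5)=129, T(6)=133, T(7)=-391, T(8)=125, T(9)=657, T(10)=-907, T(11)=-407, T(12)=2221, T(13)=-1407, T(14)=-3035, T(15)=5849; answer 5849
Part II: W1 = 5849; r = 10; -3*(10)^4 + 9*(10)^3 - 9*(10)^2 - 5*(10)^1 - 3 = (-30000) + (9000) + (-900) + (-50) + (-3) = -21953; answer -21953
Part III: W2 = -21953; m = 77105; 77105 = 5 * 7 * 2203; sigma = (1 + 5) * (1 + 7) * (1 + 2203) = 6 * 8 * 2204 = 105792; answer 105792

105792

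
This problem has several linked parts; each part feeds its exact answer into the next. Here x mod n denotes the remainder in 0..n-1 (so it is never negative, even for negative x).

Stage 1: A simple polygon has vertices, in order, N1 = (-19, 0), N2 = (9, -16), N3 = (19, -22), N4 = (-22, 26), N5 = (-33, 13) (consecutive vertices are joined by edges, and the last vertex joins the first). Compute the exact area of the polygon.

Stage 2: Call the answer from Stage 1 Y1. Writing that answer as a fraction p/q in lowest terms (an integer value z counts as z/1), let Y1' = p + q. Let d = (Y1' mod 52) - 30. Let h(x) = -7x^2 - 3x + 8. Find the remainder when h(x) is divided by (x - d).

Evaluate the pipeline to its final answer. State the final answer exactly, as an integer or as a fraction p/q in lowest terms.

-1612

Stage 1: cross terms: (-19*-16 - 9*0)=304, (9*-22 - 19*-16)=106, (19*26 - -22*-22)=10, (-22*13 - -33*26)=572, (-33*0 - -19*13)=247; twice the area = |1239| = 1239; area = 1239/2; answer 1239/2
Stage 2: Y1 = 1239/2; threaded value p + q = 1241; d = 15; remainder = value at the root: -7*(15)^2 - 3*(15)^1 + 8 = (-1575) + (-45) + (8) = -1612; answer -1612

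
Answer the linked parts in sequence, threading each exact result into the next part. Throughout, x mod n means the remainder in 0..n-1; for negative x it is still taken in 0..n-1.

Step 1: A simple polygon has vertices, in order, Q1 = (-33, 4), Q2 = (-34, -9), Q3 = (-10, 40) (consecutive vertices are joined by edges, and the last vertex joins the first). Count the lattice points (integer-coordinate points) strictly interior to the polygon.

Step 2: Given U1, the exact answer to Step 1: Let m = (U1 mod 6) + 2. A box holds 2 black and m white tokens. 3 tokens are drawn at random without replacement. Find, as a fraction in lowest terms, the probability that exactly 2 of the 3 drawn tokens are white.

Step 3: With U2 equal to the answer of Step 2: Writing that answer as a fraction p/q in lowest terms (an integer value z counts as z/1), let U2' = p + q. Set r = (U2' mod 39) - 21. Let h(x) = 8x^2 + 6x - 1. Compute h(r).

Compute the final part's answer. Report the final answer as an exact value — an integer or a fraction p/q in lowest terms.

Step 1: cross terms: (-33*-9 - -34*4)=433, (-34*40 - -10*-9)=-1450, (-10*4 - -33*40)=1280; twice the area = |263| = 263; area = 263/2; boundary points = 1 + 1 + 1 = 3; strictly interior points = area - boundary/2 + 1 = 131; answer 131
Step 2: U1 = 131; m = 7; total draws C(9,3) = 84; favorable C(7,2)*C(2,1) = 42; P = 1/2; answer 1/2
Step 3: U2 = 1/2; threaded value p + q = 3; r = -18; 8*(-18)^2 + 6*(-18)^1 - 1 = (2592) + (-108) + (-1) = 2483; answer 2483

2483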